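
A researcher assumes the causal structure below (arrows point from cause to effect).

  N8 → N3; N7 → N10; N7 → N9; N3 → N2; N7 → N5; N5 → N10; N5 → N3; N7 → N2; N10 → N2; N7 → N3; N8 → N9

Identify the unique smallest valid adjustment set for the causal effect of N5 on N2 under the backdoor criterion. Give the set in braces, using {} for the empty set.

{N7}

Variables eligible for adjustment (non-descendants of N5, excluding N5 and N2): {N7, N8, N9}.
Backdoor paths from N5 to N2:
  P1: N5 <- N7 -> N9 <- N8 -> N3 -> N2
  P2: N5 <- N7 -> N3 -> N2
  P3: N5 <- N7 -> N10 -> N2
  P4: N5 <- N7 -> N2
The empty set is not sufficient: P2 (N5 <- N7 -> N3 -> N2) has no collider blocking it and no conditioned non-collider, so it is open.
Try {N7}:
  P1: blocked at fork node N7 ∈ conditioning set.
  P2: blocked at fork node N7 ∈ conditioning set.
  P3: blocked at fork node N7 ∈ conditioning set.
  P4: blocked at fork node N7 ∈ conditioning set.
{N7} contains no descendant of N5 and blocks every backdoor path.
No other singleton works — e.g. {N8} leaves P2 open — so {N7} is the unique smallest valid adjustment set.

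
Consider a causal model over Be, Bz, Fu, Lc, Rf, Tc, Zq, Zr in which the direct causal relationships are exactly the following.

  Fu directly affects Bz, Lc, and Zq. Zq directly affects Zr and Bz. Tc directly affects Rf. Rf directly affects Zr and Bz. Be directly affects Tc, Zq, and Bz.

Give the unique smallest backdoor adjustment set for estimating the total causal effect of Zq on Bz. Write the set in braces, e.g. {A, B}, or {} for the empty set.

Variables eligible for adjustment (non-descendants of Zq, excluding Zq and Bz): {Be, Fu, Lc, Rf, Tc}.
Backdoor paths from Zq to Bz:
  P1: Zq <- Be -> Tc -> Rf -> Bz
  P2: Zq <- Be -> Bz
  P3: Zq <- Fu -> Bz
The empty set is not sufficient: P1 (Zq <- Be -> Tc -> Rf -> Bz) has no collider blocking it and no conditioned non-collider, so it is open.
Try {Be, Fu}:
  P1: blocked at fork node Be ∈ conditioning set.
  P2: blocked at fork node Be ∈ conditioning set.
  P3: blocked at fork node Fu ∈ conditioning set.
{Be, Fu} contains no descendant of Zq and blocks every backdoor path.
Every element of {Be, Fu} is needed (dropping Be leaves P1 open; dropping Fu leaves P3 open), so no proper subset is valid.
Among all size-2 subsets of the eligible variables, only {Be, Fu} blocks every backdoor path, so it is the unique smallest valid adjustment set.

{Be, Fu}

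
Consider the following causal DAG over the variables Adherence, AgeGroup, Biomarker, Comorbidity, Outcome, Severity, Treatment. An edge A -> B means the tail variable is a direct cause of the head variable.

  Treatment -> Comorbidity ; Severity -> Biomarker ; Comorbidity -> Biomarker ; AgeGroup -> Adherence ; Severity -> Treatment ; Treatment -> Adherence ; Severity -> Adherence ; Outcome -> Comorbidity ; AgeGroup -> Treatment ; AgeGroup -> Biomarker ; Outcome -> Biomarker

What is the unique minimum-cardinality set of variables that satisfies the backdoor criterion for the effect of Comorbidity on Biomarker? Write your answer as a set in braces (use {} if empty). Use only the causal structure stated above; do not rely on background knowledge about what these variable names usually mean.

Variables eligible for adjustment (non-descendants of Comorbidity, excluding Comorbidity and Biomarker): {Adherence, AgeGroup, Outcome, Severity, Treatment}.
Backdoor paths from Comorbidity to Biomarker:
  P1: Comorbidity <- Treatment <- Severity -> Adherence <- AgeGroup -> Biomarker
  P2: Comorbidity <- Treatment <- Severity -> Biomarker
  P3: Comorbidity <- Treatment <- AgeGroup -> Adherence <- Severity -> Biomarker
  P4: Comorbidity <- Treatment <- AgeGroup -> Biomarker
  P5: Comorbidity <- Treatment -> Adherence <- Severity -> Biomarker
  P6: Comorbidity <- Treatment -> Adherence <- AgeGroup -> Biomarker
  P7: Comorbidity <- Outcome -> Biomarker
The empty set is not sufficient: P2 (Comorbidity <- Treatment <- Severity -> Biomarker) has no collider blocking it and no conditioned non-collider, so it is open.
Try {Outcome, Treatment}:
  P1: blocked at chain node Treatment ∈ conditioning set.
  P2: blocked at chain node Treatment ∈ conditioning set.
  P3: blocked at chain node Treatment ∈ conditioning set.
  P4: blocked at chain node Treatment ∈ conditioning set.
  P5: blocked at fork node Treatment ∈ conditioning set.
  P6: blocked at fork node Treatment ∈ conditioning set.
  P7: blocked at fork node Outcome ∈ conditioning set.
{Outcome, Treatment} contains no descendant of Comorbidity and blocks every backdoor path.
Every element of {Outcome, Treatment} is needed (dropping Outcome leaves P7 open; dropping Treatment leaves P2 open), so no proper subset is valid.
Among all size-2 subsets of the eligible variables, only {Outcome, Treatment} blocks every backdoor path, so it is the unique smallest valid adjustment set.

{Outcome, Treatment}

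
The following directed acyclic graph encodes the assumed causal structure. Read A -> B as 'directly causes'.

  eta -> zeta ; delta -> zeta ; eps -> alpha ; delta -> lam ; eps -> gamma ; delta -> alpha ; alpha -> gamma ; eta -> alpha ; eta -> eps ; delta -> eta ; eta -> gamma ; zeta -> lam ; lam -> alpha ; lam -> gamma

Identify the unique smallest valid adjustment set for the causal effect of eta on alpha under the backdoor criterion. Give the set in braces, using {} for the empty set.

Variables eligible for adjustment (non-descendants of eta, excluding eta and alpha): {delta}.
Backdoor paths from eta to alpha:
  P1: eta <- delta -> zeta -> lam -> alpha
  P2: eta <- delta -> zeta -> lam -> gamma <- eps -> alpha
  P3: eta <- delta -> zeta -> lam -> gamma <- alpha
  P4: eta <- delta -> lam -> alpha
  P5: eta <- delta -> lam -> gamma <- eps -> alpha
  P6: eta <- delta -> lam -> gamma <- alpha
  P7: eta <- delta -> alpha
The empty set is not sufficient: P1 (eta <- delta -> zeta -> lam -> alpha) has no collider blocking it and no conditioned non-collider, so it is open.
Try {delta}:
  P1: blocked at fork node delta ∈ conditioning set.
  P2: blocked at fork node delta ∈ conditioning set.
  P3: blocked at fork node delta ∈ conditioning set.
  P4: blocked at fork node delta ∈ conditioning set.
  P5: blocked at fork node delta ∈ conditioning set.
  P6: blocked at fork node delta ∈ conditioning set.
  P7: blocked at fork node delta ∈ conditioning set.
{delta} contains no descendant of eta and blocks every backdoor path.
{delta} is the unique smallest valid adjustment set.

{delta}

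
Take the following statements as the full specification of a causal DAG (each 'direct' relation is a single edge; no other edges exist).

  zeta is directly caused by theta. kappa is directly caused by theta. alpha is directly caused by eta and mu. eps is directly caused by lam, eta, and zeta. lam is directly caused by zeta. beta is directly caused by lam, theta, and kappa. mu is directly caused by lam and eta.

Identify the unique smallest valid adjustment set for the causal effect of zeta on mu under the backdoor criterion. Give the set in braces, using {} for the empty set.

{}

Variables eligible for adjustment (non-descendants of zeta, excluding zeta and mu): {eta, kappa, theta}.
Backdoor paths from zeta to mu:
  P1: zeta <- theta -> kappa -> beta <- lam -> eps <- eta -> mu
  P2: zeta <- theta -> kappa -> beta <- lam -> eps <- eta -> alpha <- mu
  P3: zeta <- theta -> kappa -> beta <- lam -> mu
  P4: zeta <- theta -> beta <- lam -> eps <- eta -> mu
  P5: zeta <- theta -> beta <- lam -> eps <- eta -> alpha <- mu
  P6: zeta <- theta -> beta <- lam -> mu
Each backdoor path contains an unconditioned collider, so every path is already blocked with the empty conditioning set:
  P1: blocked at collider beta (neither it nor any descendant is in the conditioning set).
  P2: blocked at collider beta (neither it nor any descendant is in the conditioning set).
  P3: blocked at collider beta (neither it nor any descendant is in the conditioning set).
  P4: blocked at collider beta (neither it nor any descendant is in the conditioning set).
  P5: blocked at collider beta (neither it nor any descendant is in the conditioning set).
  P6: blocked at collider beta (neither it nor any descendant is in the conditioning set).
The empty set is therefore the unique smallest valid set.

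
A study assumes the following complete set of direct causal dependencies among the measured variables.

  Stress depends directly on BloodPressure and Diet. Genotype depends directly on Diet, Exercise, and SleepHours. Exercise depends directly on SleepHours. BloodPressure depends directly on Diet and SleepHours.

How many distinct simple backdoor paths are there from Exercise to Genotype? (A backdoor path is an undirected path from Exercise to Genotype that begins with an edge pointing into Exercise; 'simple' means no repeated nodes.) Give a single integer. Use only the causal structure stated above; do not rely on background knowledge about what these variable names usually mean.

A backdoor path from Exercise to Genotype is any simple undirected path whose first edge points into Exercise (i.e. leaves Exercise via a parent).
Parents of Exercise: {SleepHours}.
Enumerating:
  P1: Exercise <- SleepHours -> BloodPressure <- Diet -> Genotype
  P2: Exercise <- SleepHours -> BloodPressure -> Stress <- Diet -> Genotype
  P3: Exercise <- SleepHours -> Genotype
That exhausts the simple backdoor paths. Count: 3.

3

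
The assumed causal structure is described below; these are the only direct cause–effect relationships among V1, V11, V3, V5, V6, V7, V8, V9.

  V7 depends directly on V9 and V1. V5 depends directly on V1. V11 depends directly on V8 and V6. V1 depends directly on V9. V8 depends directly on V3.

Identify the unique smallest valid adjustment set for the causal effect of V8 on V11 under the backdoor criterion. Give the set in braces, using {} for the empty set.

{}

Variables eligible for adjustment (non-descendants of V8, excluding V8 and V11): {V1, V3, V5, V6, V7, V9}.
Backdoor paths from V8 to V11:
  (none)
With no backdoor paths the empty set already satisfies the criterion, and it is trivially minimal.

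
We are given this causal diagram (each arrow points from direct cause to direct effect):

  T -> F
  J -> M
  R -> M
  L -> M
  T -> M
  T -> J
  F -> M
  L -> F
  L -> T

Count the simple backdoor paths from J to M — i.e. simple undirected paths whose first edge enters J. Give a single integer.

A backdoor path from J to M is any simple undirected path whose first edge points into J (i.e. leaves J via a parent).
Parents of J: {T}.
Enumerating:
  P1: J <- T <- L -> F -> M
  P2: J <- T <- L -> M
  P3: J <- T -> F <- L -> M
  P4: J <- T -> F -> M
  P5: J <- T -> M
That exhausts the simple backdoor paths. Count: 5.

5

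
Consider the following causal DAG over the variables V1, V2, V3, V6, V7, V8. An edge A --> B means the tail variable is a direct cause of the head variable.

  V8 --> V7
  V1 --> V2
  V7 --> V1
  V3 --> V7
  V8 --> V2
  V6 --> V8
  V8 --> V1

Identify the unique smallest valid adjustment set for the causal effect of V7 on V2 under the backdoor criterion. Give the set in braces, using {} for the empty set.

{V8}

Variables eligible for adjustment (non-descendants of V7, excluding V7 and V2): {V3, V6, V8}.
Backdoor paths from V7 to V2:
  P1: V7 <- V8 -> V1 -> V2
  P2: V7 <- V8 -> V2
The empty set is not sufficient: P1 (V7 <- V8 -> V1 -> V2) has no collider blocking it and no conditioned non-collider, so it is open.
Try {V8}:
  P1: blocked at fork node V8 ∈ conditioning set.
  P2: blocked at fork node V8 ∈ conditioning set.
{V8} contains no descendant of V7 and blocks every backdoor path.
No other singleton works — e.g. {V6} leaves P1 open — so {V8} is the unique smallest valid adjustment set.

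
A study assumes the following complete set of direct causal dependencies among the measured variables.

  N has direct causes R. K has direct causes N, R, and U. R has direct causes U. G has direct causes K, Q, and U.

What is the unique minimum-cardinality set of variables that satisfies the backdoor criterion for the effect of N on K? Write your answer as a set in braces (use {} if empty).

Variables eligible for adjustment (non-descendants of N, excluding N and K): {Q, R, U}.
Backdoor paths from N to K:
  P1: N <- R <- U -> K
  P2: N <- R <- U -> G <- K
  P3: N <- R -> K
The empty set is not sufficient: P1 (N <- R <- U -> K) has no collider blocking it and no conditioned non-collider, so it is open.
Try {R}:
  P1: blocked at chain node R ∈ conditioning set.
  P2: blocked at chain node R ∈ conditioning set.
  P3: blocked at fork node R ∈ conditioning set.
{R} contains no descendant of N and blocks every backdoor path.
No other singleton works — e.g. {U} leaves P3 open — so {R} is the unique smallest valid adjustment set.

{R}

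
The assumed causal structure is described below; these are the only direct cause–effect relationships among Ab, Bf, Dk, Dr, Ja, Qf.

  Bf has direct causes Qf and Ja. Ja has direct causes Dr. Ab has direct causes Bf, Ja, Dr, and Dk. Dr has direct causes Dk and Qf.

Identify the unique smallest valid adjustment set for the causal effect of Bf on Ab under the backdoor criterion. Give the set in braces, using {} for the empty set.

Variables eligible for adjustment (non-descendants of Bf, excluding Bf and Ab): {Dk, Dr, Ja, Qf}.
Backdoor paths from Bf to Ab:
  P1: Bf <- Qf -> Dr <- Dk -> Ab
  P2: Bf <- Qf -> Dr -> Ja -> Ab
  P3: Bf <- Qf -> Dr -> Ab
  P4: Bf <- Ja <- Dr <- Dk -> Ab
  P5: Bf <- Ja <- Dr -> Ab
  P6: Bf <- Ja -> Ab
The empty set is not sufficient: P2 (Bf <- Qf -> Dr -> Ja -> Ab) has no collider blocking it and no conditioned non-collider, so it is open.
Try {Ja, Qf}:
  P1: blocked at fork node Qf ∈ conditioning set.
  P2: blocked at fork node Qf ∈ conditioning set.
  P3: blocked at fork node Qf ∈ conditioning set.
  P4: blocked at chain node Ja ∈ conditioning set.
  P5: blocked at chain node Ja ∈ conditioning set.
  P6: blocked at fork node Ja ∈ conditioning set.
{Ja, Qf} contains no descendant of Bf and blocks every backdoor path.
Every element of {Ja, Qf} is needed (dropping Ja leaves P4 open; dropping Qf leaves P1 open), so no proper subset is valid.
Among all size-2 subsets of the eligible variables, only {Ja, Qf} blocks every backdoor path, so it is the unique smallest valid adjustment set.

{Ja, Qf}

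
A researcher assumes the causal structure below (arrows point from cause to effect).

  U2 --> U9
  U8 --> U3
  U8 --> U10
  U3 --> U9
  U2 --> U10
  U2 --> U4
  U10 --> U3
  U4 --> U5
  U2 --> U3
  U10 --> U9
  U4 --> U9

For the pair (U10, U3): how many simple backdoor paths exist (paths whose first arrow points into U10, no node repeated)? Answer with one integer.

A backdoor path from U10 to U3 is any simple undirected path whose first edge points into U10 (i.e. leaves U10 via a parent).
Parents of U10: {U2, U8}.
Enumerating:
  P1: U10 <- U8 -> U3
  P2: U10 <- U2 -> U4 -> U9 <- U3
  P3: U10 <- U2 -> U3
  P4: U10 <- U2 -> U9 <- U3
That exhausts the simple backdoor paths. Count: 4.

4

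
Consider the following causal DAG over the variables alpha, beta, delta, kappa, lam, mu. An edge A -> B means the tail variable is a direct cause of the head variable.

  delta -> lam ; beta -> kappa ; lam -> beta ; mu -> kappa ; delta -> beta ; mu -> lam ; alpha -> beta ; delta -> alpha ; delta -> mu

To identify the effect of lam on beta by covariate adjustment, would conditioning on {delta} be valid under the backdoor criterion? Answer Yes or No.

Yes

Backdoor paths from lam to beta (paths whose first edge points into lam):
  P1: lam <- delta -> mu -> kappa <- beta
  P2: lam <- delta -> alpha -> beta
  P3: lam <- delta -> beta
  P4: lam <- mu <- delta -> alpha -> beta
  P5: lam <- mu <- delta -> beta
  P6: lam <- mu -> kappa <- beta
Condition 1 (no descendant of lam in the set): holds — descendants of lam are {beta, kappa}; none are in {delta}.
Condition 2 (every backdoor path blocked by {delta}):
  P1: blocked at fork node delta ∈ conditioning set.
  P2: blocked at fork node delta ∈ conditioning set.
  P3: blocked at fork node delta ∈ conditioning set.
  P4: blocked at fork node delta ∈ conditioning set.
  P5: blocked at fork node delta ∈ conditioning set.
  P6: blocked at collider kappa (neither it nor any descendant is in the conditioning set).
{delta} satisfies the backdoor criterion.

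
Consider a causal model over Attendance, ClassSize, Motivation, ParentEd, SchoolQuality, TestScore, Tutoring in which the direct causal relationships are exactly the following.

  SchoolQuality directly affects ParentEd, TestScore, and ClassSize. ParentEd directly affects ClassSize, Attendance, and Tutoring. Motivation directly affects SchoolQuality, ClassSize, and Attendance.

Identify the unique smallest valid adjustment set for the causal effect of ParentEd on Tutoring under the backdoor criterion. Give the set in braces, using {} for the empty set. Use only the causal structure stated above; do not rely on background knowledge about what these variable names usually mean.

{}

Variables eligible for adjustment (non-descendants of ParentEd, excluding ParentEd and Tutoring): {Motivation, SchoolQuality, TestScore}.
Backdoor paths from ParentEd to Tutoring:
  (none)
With no backdoor paths the empty set already satisfies the criterion, and it is trivially minimal.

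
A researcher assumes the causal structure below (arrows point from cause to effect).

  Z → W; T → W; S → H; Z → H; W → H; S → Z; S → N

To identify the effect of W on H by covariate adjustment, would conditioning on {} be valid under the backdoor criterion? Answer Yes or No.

Backdoor paths from W to H (paths whose first edge points into W):
  P1: W <- Z <- S -> H
  P2: W <- Z -> H
Condition 1 (no descendant of W in the set): holds — descendants of W are {H}; none are in {}.
Condition 2 (every backdoor path blocked by {}):
  P1: open — no interior node is in the conditioning set.
  P2: open — no interior node is in the conditioning set.
{} does not satisfy the backdoor criterion.

No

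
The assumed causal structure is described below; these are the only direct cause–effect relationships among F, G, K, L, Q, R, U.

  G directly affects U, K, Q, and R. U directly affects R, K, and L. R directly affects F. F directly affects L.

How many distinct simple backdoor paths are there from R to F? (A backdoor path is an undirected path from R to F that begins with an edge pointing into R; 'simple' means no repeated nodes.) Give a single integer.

3

A backdoor path from R to F is any simple undirected path whose first edge points into R (i.e. leaves R via a parent).
Parents of R: {G, U}.
Enumerating:
  P1: R <- G -> U -> L <- F
  P2: R <- G -> K <- U -> L <- F
  P3: R <- U -> L <- F
That exhausts the simple backdoor paths. Count: 3.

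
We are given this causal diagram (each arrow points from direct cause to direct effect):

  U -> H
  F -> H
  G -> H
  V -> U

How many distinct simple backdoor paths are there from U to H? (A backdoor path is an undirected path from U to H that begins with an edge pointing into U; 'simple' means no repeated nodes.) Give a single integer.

A backdoor path from U to H is any simple undirected path whose first edge points into U (i.e. leaves U via a parent).
Parents of U: {V}.
No simple path from any parent of U reaches H without revisiting U, so there are no backdoor paths.

0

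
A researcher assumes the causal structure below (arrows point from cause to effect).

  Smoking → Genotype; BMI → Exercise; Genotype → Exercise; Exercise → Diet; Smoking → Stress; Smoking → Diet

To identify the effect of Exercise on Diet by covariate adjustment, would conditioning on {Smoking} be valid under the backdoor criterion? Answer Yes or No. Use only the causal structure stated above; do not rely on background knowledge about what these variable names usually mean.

Yes

Backdoor paths from Exercise to Diet (paths whose first edge points into Exercise):
  P1: Exercise <- Genotype <- Smoking -> Diet
Condition 1 (no descendant of Exercise in the set): holds — descendants of Exercise are {Diet}; none are in {Smoking}.
Condition 2 (every backdoor path blocked by {Smoking}):
  P1: blocked at fork node Smoking ∈ conditioning set.
{Smoking} satisfies the backdoor criterion.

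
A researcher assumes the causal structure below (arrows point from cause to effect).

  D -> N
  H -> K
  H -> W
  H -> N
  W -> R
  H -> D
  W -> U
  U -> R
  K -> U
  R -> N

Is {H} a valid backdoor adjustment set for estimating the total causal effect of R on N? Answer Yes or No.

Backdoor paths from R to N (paths whose first edge points into R):
  P1: R <- W <- H -> D -> N
  P2: R <- W <- H -> N
  P3: R <- W -> U <- K <- H -> D -> N
  P4: R <- W -> U <- K <- H -> N
  P5: R <- U <- W <- H -> D -> N
  P6: R <- U <- W <- H -> N
  P7: R <- U <- K <- H -> D -> N
  P8: R <- U <- K <- H -> N
Condition 1 (no descendant of R in the set): holds — descendants of R are {N}; none are in {H}.
Condition 2 (every backdoor path blocked by {H}):
  P1: blocked at fork node H ∈ conditioning set.
  P2: blocked at fork node H ∈ conditioning set.
  P3: blocked at collider U (neither it nor any descendant is in the conditioning set).
  P4: blocked at collider U (neither it nor any descendant is in the conditioning set).
  P5: blocked at fork node H ∈ conditioning set.
  P6: blocked at fork node H ∈ conditioning set.
  P7: blocked at fork node H ∈ conditioning set.
  P8: blocked at fork node H ∈ conditioning set.
{H} satisfies the backdoor criterion.

Yes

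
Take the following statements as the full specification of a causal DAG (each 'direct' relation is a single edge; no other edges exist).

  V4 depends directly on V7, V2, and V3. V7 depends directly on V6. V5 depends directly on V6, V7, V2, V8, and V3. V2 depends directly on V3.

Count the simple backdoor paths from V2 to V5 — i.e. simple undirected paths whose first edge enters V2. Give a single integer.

3

A backdoor path from V2 to V5 is any simple undirected path whose first edge points into V2 (i.e. leaves V2 via a parent).
Parents of V2: {V3}.
Enumerating:
  P1: V2 <- V3 -> V4 <- V7 <- V6 -> V5
  P2: V2 <- V3 -> V4 <- V7 -> V5
  P3: V2 <- V3 -> V5
That exhausts the simple backdoor paths. Count: 3.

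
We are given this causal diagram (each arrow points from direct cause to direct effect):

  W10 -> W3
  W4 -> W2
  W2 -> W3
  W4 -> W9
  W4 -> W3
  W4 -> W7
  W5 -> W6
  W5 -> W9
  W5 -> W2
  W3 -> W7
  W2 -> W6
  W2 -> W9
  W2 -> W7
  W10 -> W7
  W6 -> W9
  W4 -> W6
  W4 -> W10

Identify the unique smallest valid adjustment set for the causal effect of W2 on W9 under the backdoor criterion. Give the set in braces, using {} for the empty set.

{W4, W5}

Variables eligible for adjustment (non-descendants of W2, excluding W2 and W9): {W10, W4, W5}.
Backdoor paths from W2 to W9:
  P1: W2 <- W4 -> W6 <- W5 -> W9
  P2: W2 <- W4 -> W6 -> W9
  P3: W2 <- W4 -> W9
  P4: W2 <- W5 -> W6 <- W4 -> W9
  P5: W2 <- W5 -> W6 -> W9
  P6: W2 <- W5 -> W9
The empty set is not sufficient: P2 (W2 <- W4 -> W6 -> W9) has no collider blocking it and no conditioned non-collider, so it is open.
Try {W4, W5}:
  P1: blocked at fork node W4 ∈ conditioning set.
  P2: blocked at fork node W4 ∈ conditioning set.
  P3: blocked at fork node W4 ∈ conditioning set.
  P4: blocked at fork node W5 ∈ conditioning set.
  P5: blocked at fork node W5 ∈ conditioning set.
  P6: blocked at fork node W5 ∈ conditioning set.
{W4, W5} contains no descendant of W2 and blocks every backdoor path.
Every element of {W4, W5} is needed (dropping W4 leaves P2 open; dropping W5 leaves P5 open), so no proper subset is valid.
Among all size-2 subsets of the eligible variables, only {W4, W5} blocks every backdoor path, so it is the unique smallest valid adjustment set.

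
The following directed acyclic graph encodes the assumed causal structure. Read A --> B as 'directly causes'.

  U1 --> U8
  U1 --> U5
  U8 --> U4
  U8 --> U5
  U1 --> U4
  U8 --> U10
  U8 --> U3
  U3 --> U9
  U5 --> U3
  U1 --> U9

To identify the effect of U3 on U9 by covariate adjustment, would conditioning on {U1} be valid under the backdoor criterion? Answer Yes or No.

Backdoor paths from U3 to U9 (paths whose first edge points into U3):
  P1: U3 <- U8 <- U1 -> U9
  P2: U3 <- U8 -> U5 <- U1 -> U9
  P3: U3 <- U8 -> U4 <- U1 -> U9
  P4: U3 <- U5 <- U1 -> U9
  P5: U3 <- U5 <- U8 <- U1 -> U9
  P6: U3 <- U5 <- U8 -> U4 <- U1 -> U9
Condition 1 (no descendant of U3 in the set): holds — descendants of U3 are {U9}; none are in {U1}.
Condition 2 (every backdoor path blocked by {U1}):
  P1: blocked at fork node U1 ∈ conditioning set.
  P2: blocked at collider U5 (neither it nor any descendant is in the conditioning set).
  P3: blocked at collider U4 (neither it nor any descendant is in the conditioning set).
  P4: blocked at fork node U1 ∈ conditioning set.
  P5: blocked at fork node U1 ∈ conditioning set.
  P6: blocked at collider U4 (neither it nor any descendant is in the conditioning set).
{U1} satisfies the backdoor criterion.

Yes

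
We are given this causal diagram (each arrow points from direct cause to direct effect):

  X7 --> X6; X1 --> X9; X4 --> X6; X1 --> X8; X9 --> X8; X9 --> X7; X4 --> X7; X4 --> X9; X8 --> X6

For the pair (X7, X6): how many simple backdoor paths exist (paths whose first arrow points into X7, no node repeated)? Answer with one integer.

A backdoor path from X7 to X6 is any simple undirected path whose first edge points into X7 (i.e. leaves X7 via a parent).
Parents of X7: {X4, X9}.
Enumerating:
  P1: X7 <- X4 -> X9 <- X1 -> X8 -> X6
  P2: X7 <- X4 -> X9 -> X8 -> X6
  P3: X7 <- X4 -> X6
  P4: X7 <- X9 <- X1 -> X8 -> X6
  P5: X7 <- X9 <- X4 -> X6
  P6: X7 <- X9 -> X8 -> X6
That exhausts the simple backdoor paths. Count: 6.

6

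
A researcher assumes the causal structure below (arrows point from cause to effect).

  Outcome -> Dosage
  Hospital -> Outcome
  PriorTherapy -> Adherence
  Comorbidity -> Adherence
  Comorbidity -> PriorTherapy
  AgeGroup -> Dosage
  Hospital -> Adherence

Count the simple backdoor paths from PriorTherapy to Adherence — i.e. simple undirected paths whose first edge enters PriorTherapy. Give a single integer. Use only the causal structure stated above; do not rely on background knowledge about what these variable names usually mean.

A backdoor path from PriorTherapy to Adherence is any simple undirected path whose first edge points into PriorTherapy (i.e. leaves PriorTherapy via a parent).
Parents of PriorTherapy: {Comorbidity}.
Enumerating:
  P1: PriorTherapy <- Comorbidity -> Adherence
That exhausts the simple backdoor paths. Count: 1.

1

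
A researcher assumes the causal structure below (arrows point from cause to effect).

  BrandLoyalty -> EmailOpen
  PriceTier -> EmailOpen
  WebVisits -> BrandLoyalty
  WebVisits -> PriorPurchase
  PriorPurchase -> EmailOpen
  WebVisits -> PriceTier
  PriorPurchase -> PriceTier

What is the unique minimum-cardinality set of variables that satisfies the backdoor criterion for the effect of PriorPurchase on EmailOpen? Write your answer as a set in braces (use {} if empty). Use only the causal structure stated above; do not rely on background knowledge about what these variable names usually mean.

{WebVisits}

Variables eligible for adjustment (non-descendants of PriorPurchase, excluding PriorPurchase and EmailOpen): {BrandLoyalty, WebVisits}.
Backdoor paths from PriorPurchase to EmailOpen:
  P1: PriorPurchase <- WebVisits -> BrandLoyalty -> EmailOpen
  P2: PriorPurchase <- WebVisits -> PriceTier -> EmailOpen
The empty set is not sufficient: P1 (PriorPurchase <- WebVisits -> BrandLoyalty -> EmailOpen) has no collider blocking it and no conditioned non-collider, so it is open.
Try {WebVisits}:
  P1: blocked at fork node WebVisits ∈ conditioning set.
  P2: blocked at fork node WebVisits ∈ conditioning set.
{WebVisits} contains no descendant of PriorPurchase and blocks every backdoor path.
No other singleton works — e.g. {BrandLoyalty} leaves P2 open — so {WebVisits} is the unique smallest valid adjustment set.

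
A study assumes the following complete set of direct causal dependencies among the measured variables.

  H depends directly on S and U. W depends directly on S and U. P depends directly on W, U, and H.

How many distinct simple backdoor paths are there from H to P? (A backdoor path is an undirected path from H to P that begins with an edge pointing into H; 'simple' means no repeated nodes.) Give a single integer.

A backdoor path from H to P is any simple undirected path whose first edge points into H (i.e. leaves H via a parent).
Parents of H: {S, U}.
Enumerating:
  P1: H <- S -> W <- U -> P
  P2: H <- S -> W -> P
  P3: H <- U -> W -> P
  P4: H <- U -> P
That exhausts the simple backdoor paths. Count: 4.

4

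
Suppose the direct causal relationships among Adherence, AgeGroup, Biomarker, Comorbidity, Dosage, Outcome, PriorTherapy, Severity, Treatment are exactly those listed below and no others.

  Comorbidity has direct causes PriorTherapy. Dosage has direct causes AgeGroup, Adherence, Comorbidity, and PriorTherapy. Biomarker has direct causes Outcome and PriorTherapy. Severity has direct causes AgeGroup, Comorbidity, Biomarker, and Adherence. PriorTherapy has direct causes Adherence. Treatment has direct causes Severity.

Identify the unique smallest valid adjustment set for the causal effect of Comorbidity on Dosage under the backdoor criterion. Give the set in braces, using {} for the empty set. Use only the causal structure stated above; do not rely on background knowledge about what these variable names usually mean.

{PriorTherapy}

Variables eligible for adjustment (non-descendants of Comorbidity, excluding Comorbidity and Dosage): {Adherence, AgeGroup, Biomarker, Outcome, PriorTherapy}.
Backdoor paths from Comorbidity to Dosage:
  P1: Comorbidity <- PriorTherapy <- Adherence -> Severity <- AgeGroup -> Dosage
  P2: Comorbidity <- PriorTherapy <- Adherence -> Dosage
  P3: Comorbidity <- PriorTherapy -> Biomarker -> Severity <- Adherence -> Dosage
  P4: Comorbidity <- PriorTherapy -> Biomarker -> Severity <- AgeGroup -> Dosage
  P5: Comorbidity <- PriorTherapy -> Dosage
The empty set is not sufficient: P2 (Comorbidity <- PriorTherapy <- Adherence -> Dosage) has no collider blocking it and no conditioned non-collider, so it is open.
Try {PriorTherapy}:
  P1: blocked at chain node PriorTherapy ∈ conditioning set.
  P2: blocked at chain node PriorTherapy ∈ conditioning set.
  P3: blocked at fork node PriorTherapy ∈ conditioning set.
  P4: blocked at fork node PriorTherapy ∈ conditioning set.
  P5: blocked at fork node PriorTherapy ∈ conditioning set.
{PriorTherapy} contains no descendant of Comorbidity and blocks every backdoor path.
No other singleton works — e.g. {Adherence} leaves P5 open — so {PriorTherapy} is the unique smallest valid adjustment set.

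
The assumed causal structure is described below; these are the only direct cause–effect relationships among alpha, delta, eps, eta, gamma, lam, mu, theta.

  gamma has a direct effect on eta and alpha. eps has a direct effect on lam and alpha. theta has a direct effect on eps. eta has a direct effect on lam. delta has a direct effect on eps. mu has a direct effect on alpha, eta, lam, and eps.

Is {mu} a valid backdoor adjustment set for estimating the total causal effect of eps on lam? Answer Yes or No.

Yes

Backdoor paths from eps to lam (paths whose first edge points into eps):
  P1: eps <- mu -> eta -> lam
  P2: eps <- mu -> alpha <- gamma -> eta -> lam
  P3: eps <- mu -> lam
Condition 1 (no descendant of eps in the set): holds — descendants of eps are {alpha, lam}; none are in {mu}.
Condition 2 (every backdoor path blocked by {mu}):
  P1: blocked at fork node mu ∈ conditioning set.
  P2: blocked at fork node mu ∈ conditioning set.
  P3: blocked at fork node mu ∈ conditioning set.
{mu} satisfies the backdoor criterion.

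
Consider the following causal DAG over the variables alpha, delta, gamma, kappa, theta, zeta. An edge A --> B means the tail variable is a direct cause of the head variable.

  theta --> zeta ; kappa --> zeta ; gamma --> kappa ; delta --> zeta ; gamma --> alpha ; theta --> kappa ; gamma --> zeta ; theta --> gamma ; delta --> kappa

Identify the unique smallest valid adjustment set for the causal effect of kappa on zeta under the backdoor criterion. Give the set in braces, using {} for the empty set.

Variables eligible for adjustment (non-descendants of kappa, excluding kappa and zeta): {alpha, delta, gamma, theta}.
Backdoor paths from kappa to zeta:
  P1: kappa <- delta -> zeta
  P2: kappa <- theta -> gamma -> zeta
  P3: kappa <- theta -> zeta
  P4: kappa <- gamma <- theta -> zeta
  P5: kappa <- gamma -> zeta
The empty set is not sufficient: P1 (kappa <- delta -> zeta) has no collider blocking it and no conditioned non-collider, so it is open.
Try {delta, gamma, theta}:
  P1: blocked at fork node delta ∈ conditioning set.
  P2: blocked at fork node theta ∈ conditioning set.
  P3: blocked at fork node theta ∈ conditioning set.
  P4: blocked at chain node gamma ∈ conditioning set.
  P5: blocked at fork node gamma ∈ conditioning set.
{delta, gamma, theta} contains no descendant of kappa and blocks every backdoor path.
Every element of {delta, gamma, theta} is needed (dropping delta leaves P1 open; dropping gamma leaves P5 open; dropping theta leaves P3 open), so no proper subset is valid.
Among all size-3 subsets of the eligible variables, only {delta, gamma, theta} blocks every backdoor path, so it is the unique smallest valid adjustment set.

{delta, gamma, theta}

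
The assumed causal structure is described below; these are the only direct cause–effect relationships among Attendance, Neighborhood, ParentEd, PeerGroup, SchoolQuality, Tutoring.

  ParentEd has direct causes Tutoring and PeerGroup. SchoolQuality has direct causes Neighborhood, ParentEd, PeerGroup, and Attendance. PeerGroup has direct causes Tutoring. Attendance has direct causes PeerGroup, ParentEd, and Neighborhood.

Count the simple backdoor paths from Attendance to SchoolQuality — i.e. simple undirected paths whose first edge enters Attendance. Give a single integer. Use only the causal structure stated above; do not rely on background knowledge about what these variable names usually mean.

7

A backdoor path from Attendance to SchoolQuality is any simple undirected path whose first edge points into Attendance (i.e. leaves Attendance via a parent).
Parents of Attendance: {Neighborhood, ParentEd, PeerGroup}.
Enumerating:
  P1: Attendance <- Neighborhood -> SchoolQuality
  P2: Attendance <- PeerGroup <- Tutoring -> ParentEd -> SchoolQuality
  P3: Attendance <- PeerGroup -> ParentEd -> SchoolQuality
  P4: Attendance <- PeerGroup -> SchoolQuality
  P5: Attendance <- ParentEd <- Tutoring -> PeerGroup -> SchoolQuality
  P6: Attendance <- ParentEd <- PeerGroup -> SchoolQuality
  P7: Attendance <- ParentEd -> SchoolQuality
That exhausts the simple backdoor paths. Count: 7.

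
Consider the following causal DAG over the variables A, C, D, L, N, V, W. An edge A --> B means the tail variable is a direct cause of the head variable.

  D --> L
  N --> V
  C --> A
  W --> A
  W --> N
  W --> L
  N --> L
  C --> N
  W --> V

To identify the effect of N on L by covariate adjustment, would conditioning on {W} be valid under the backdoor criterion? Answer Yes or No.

Yes

Backdoor paths from N to L (paths whose first edge points into N):
  P1: N <- W -> L
  P2: N <- C -> A <- W -> L
Condition 1 (no descendant of N in the set): holds — descendants of N are {L, V}; none are in {W}.
Condition 2 (every backdoor path blocked by {W}):
  P1: blocked at fork node W ∈ conditioning set.
  P2: blocked at collider A (neither it nor any descendant is in the conditioning set).
{W} satisfies the backdoor criterion.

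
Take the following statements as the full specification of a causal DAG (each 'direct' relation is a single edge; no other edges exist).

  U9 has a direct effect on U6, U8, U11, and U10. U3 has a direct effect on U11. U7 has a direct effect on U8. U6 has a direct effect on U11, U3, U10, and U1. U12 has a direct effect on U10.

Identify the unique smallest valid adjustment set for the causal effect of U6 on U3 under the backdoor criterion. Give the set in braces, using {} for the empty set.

Variables eligible for adjustment (non-descendants of U6, excluding U6 and U3): {U12, U7, U8, U9}.
Backdoor paths from U6 to U3:
  P1: U6 <- U9 -> U11 <- U3
Each backdoor path contains an unconditioned collider, so every path is already blocked with the empty conditioning set:
  P1: blocked at collider U11 (neither it nor any descendant is in the conditioning set).
The empty set is therefore the unique smallest valid set.

{}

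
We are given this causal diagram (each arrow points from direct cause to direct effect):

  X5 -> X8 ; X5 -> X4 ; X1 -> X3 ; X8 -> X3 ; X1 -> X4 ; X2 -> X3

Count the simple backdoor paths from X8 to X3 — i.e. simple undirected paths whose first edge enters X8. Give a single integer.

A backdoor path from X8 to X3 is any simple undirected path whose first edge points into X8 (i.e. leaves X8 via a parent).
Parents of X8: {X5}.
Enumerating:
  P1: X8 <- X5 -> X4 <- X1 -> X3
That exhausts the simple backdoor paths. Count: 1.

1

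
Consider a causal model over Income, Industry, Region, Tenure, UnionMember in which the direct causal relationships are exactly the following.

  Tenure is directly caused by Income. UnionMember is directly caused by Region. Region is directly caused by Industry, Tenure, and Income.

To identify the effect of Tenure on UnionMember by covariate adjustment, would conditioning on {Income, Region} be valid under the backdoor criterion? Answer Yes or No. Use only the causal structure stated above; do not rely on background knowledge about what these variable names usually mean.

Backdoor paths from Tenure to UnionMember (paths whose first edge points into Tenure):
  P1: Tenure <- Income -> Region -> UnionMember
Condition 1 (no descendant of Tenure in the set): FAILS — Region is a descendant of Tenure.
Condition 2 (every backdoor path blocked by {Income, Region}):
  P1: blocked at fork node Income ∈ conditioning set.
{Income, Region} does not satisfy the backdoor criterion.

No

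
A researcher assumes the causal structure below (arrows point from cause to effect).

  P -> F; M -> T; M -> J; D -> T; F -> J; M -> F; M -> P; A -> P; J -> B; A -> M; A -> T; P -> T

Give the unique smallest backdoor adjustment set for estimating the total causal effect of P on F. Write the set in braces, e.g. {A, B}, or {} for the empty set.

{M}

Variables eligible for adjustment (non-descendants of P, excluding P and F): {A, D, M}.
Backdoor paths from P to F:
  P1: P <- A -> M -> F
  P2: P <- A -> M -> J <- F
  P3: P <- A -> T <- M -> F
  P4: P <- A -> T <- M -> J <- F
  P5: P <- M -> F
  P6: P <- M -> J <- F
The empty set is not sufficient: P1 (P <- A -> M -> F) has no collider blocking it and no conditioned non-collider, so it is open.
Try {M}:
  P1: blocked at chain node M ∈ conditioning set.
  P2: blocked at chain node M ∈ conditioning set.
  P3: blocked at collider T (neither it nor any descendant is in the conditioning set).
  P4: blocked at collider T (neither it nor any descendant is in the conditioning set).
  P5: blocked at fork node M ∈ conditioning set.
  P6: blocked at fork node M ∈ conditioning set.
{M} contains no descendant of P and blocks every backdoor path.
No other singleton works — e.g. {A} leaves P5 open — so {M} is the unique smallest valid adjustment set.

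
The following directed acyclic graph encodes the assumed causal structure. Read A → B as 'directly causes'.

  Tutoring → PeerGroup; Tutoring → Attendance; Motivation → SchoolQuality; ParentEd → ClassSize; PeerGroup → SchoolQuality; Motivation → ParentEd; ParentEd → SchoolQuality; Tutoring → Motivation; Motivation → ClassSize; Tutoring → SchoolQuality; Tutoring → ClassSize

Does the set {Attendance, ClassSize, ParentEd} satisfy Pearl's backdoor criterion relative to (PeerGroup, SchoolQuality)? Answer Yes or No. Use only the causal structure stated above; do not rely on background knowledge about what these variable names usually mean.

Backdoor paths from PeerGroup to SchoolQuality (paths whose first edge points into PeerGroup):
  P1: PeerGroup <- Tutoring -> Motivation -> ParentEd -> SchoolQuality
  P2: PeerGroup <- Tutoring -> Motivation -> ClassSize <- ParentEd -> SchoolQuality
  P3: PeerGroup <- Tutoring -> Motivation -> SchoolQuality
  P4: PeerGroup <- Tutoring -> ClassSize <- Motivation -> ParentEd -> SchoolQuality
  P5: PeerGroup <- Tutoring -> ClassSize <- Motivation -> SchoolQuality
  P6: PeerGroup <- Tutoring -> ClassSize <- ParentEd <- Motivation -> SchoolQuality
  P7: PeerGroup <- Tutoring -> ClassSize <- ParentEd -> SchoolQuality
  P8: PeerGroup <- Tutoring -> SchoolQuality
Condition 1 (no descendant of PeerGroup in the set): holds — descendants of PeerGroup are {SchoolQuality}; none are in {Attendance, ClassSize, ParentEd}.
Condition 2 (every backdoor path blocked by {Attendance, ClassSize, ParentEd}):
  P1: blocked at chain node ParentEd ∈ conditioning set.
  P2: blocked at fork node ParentEd ∈ conditioning set.
  P3: open — no interior node is in the conditioning set.
  P4: blocked at chain node ParentEd ∈ conditioning set.
  P5: open — collider(s) ClassSize are conditioned on (or have a conditioned descendant) and no non-collider on the path is in the set.
  P6: blocked at chain node ParentEd ∈ conditioning set.
  P7: blocked at fork node ParentEd ∈ conditioning set.
  P8: open — no interior node is in the conditioning set.
{Attendance, ClassSize, ParentEd} does not satisfy the backdoor criterion.

No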